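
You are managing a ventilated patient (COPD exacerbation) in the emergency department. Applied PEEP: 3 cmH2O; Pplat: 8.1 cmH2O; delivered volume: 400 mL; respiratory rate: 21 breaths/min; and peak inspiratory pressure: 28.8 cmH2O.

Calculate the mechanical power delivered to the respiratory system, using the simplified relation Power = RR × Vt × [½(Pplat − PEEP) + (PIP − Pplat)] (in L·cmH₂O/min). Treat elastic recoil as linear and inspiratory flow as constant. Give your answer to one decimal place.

Per-breath work = Vt × [½(Pplat−PEEP) + (PIP−Pplat)] = 0.400 × [0.5×5.1 + 20.7] = 0.400 × 23.25 = 9.3 L·cmH2O.
Power = 21 × 9.3 = 195.3 L·cmH2O/min.

195.3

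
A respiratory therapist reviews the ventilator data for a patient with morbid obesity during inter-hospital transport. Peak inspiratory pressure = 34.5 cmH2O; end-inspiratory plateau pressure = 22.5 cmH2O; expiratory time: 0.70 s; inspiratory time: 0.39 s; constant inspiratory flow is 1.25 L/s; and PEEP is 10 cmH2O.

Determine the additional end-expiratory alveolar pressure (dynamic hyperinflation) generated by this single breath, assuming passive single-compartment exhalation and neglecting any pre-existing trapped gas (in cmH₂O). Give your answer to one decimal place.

Vt = flow × Ti = 1.25 L/s × 0.39 s × 1000 mL/L = 487.5 mL.
R = (PIP − Pplat)/V̇ = (34.5 − 22.5) / 1.25 = 12.0/1.25 = 9.6 cmH2O·s/L.
C = Vt/(Pplat − PEEP) = 487.5 / (22.5 − 10) = 487.5/12.5 = 39.0 mL/cmH2O.
τ = R × C = 9.6 × 0.039 L/cmH2O = 0.3744 s.
Fraction remaining = e^(−Te/τ) = e^(−0.70/0.3744) = 0.1542; trapped volume = 487.5 × 0.1542 = 75.173 mL.
Additional alveolar pressure from trapping ≈ V_trapped / C = 75.173 / 39.0 = 1.928 cmH2O.

1.9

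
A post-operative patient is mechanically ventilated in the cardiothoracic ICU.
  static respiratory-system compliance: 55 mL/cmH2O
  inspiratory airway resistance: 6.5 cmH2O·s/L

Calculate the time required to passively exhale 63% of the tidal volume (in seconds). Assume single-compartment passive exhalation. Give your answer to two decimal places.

0.36

τ = R × C = 6.5 × 55 mL/cmH2O = 6.5 × 0.055 L/cmH2O = 0.3575 s.
Exhaled fraction f = 1 − e^(−t/τ) → t = −τ·ln(1 − f) = −0.3575·ln(0.37) = 0.3554 s.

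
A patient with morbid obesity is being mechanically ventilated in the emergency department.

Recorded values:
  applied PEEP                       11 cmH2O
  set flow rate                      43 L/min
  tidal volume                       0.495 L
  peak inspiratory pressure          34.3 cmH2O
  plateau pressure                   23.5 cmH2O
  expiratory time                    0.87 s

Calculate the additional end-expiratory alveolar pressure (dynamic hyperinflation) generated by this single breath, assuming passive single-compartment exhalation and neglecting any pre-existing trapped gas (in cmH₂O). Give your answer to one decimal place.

2.9

Flow: 43 L/min ÷ 60 = 0.7167 L/s.
R = (PIP − Pplat)/V̇ = (34.3 − 23.5) / 0.7167 = 10.8/0.7167 = 15.069 cmH2O·s/L.
C = Vt/(Pplat − PEEP) = 495.0 / (23.5 − 11) = 495.0/12.5 = 39.6 mL/cmH2O.
τ = R × C = 15.069 × 0.0396 L/cmH2O = 0.5967 s.
Fraction remaining = e^(−Te/τ) = e^(−0.87/0.5967) = 0.2327; trapped volume = 495.0 × 0.2327 = 115.19 mL.
Additional alveolar pressure from trapping ≈ V_trapped / C = 115.19 / 39.6 = 2.909 cmH2O.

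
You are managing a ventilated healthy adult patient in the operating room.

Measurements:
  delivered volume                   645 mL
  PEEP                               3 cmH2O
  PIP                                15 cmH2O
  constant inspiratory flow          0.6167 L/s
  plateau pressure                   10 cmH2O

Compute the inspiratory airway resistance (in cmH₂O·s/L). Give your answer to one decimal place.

8.1

Raw = (PIP − Pplat) / flow = (15 − 10) / 0.6167 = 5.0 / 0.6167 = 8.108 cmH2O·s/L.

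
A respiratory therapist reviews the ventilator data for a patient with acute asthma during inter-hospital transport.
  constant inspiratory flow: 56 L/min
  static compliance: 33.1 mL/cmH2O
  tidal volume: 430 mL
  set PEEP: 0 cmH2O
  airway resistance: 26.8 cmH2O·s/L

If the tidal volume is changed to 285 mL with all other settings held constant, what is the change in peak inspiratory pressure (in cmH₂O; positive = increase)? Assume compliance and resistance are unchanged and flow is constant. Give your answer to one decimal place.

PIP = Vt/C + R·V̇ + PEEP (constant-flow equation of motion).
Only the elastic term changes: ΔPIP = ΔVt / C = (285 − 430) / 33.1 = -4.381 cmH2O.

-4.4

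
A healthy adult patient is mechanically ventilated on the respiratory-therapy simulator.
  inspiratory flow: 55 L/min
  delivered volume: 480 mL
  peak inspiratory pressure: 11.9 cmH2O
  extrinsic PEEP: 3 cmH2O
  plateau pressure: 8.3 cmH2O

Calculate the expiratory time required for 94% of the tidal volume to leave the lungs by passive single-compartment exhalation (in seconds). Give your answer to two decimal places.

Flow: 55 L/min ÷ 60 = 0.9167 L/s.
R = (PIP − Pplat)/V̇ = (11.9 − 8.3) / 0.9167 = 3.6/0.9167 = 3.927 cmH2O·s/L.
C = Vt/(Pplat − PEEP) = 480.0 / (8.3 − 3) = 480.0/5.3 = 90.566 mL/cmH2O.
τ = R × C = 3.927 × 0.09057 L/cmH2O = 0.3557 s.
t = −τ·ln(1 − 0.94) = −0.3557·ln(0.06) = 1.001 s.

1.00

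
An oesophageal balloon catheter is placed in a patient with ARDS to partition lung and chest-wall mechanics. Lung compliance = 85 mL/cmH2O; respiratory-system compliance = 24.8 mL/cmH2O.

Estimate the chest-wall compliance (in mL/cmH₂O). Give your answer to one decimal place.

1/Ccw = 1/Crs − 1/CL.
1/Ccw = 1/24.8 − 1/85 = 0.02856.
Ccw = 35.014 mL/cmH2O.

35.0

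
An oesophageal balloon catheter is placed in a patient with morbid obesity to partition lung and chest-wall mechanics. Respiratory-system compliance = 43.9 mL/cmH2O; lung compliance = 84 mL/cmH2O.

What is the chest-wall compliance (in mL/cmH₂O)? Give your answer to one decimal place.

1/Ccw = 1/Crs − 1/CL.
1/Ccw = 1/43.9 − 1/84 = 0.01087.
Ccw = 91.996 mL/cmH2O.

92.0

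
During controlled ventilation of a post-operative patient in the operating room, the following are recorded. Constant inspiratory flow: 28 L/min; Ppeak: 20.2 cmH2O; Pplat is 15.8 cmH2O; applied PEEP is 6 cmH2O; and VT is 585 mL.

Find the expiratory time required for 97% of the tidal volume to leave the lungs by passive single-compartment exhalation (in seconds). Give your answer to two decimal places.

1.97

Flow: 28 L/min ÷ 60 = 0.4667 L/s.
R = (PIP − Pplat)/V̇ = (20.2 − 15.8) / 0.4667 = 4.4/0.4667 = 9.428 cmH2O·s/L.
C = Vt/(Pplat − PEEP) = 585.0 / (15.8 − 6) = 585.0/9.8 = 59.694 mL/cmH2O.
τ = R × C = 9.428 × 0.05969 L/cmH2O = 0.5628 s.
t = −τ·ln(1 − 0.97) = −0.5628·ln(0.03) = 1.973 s.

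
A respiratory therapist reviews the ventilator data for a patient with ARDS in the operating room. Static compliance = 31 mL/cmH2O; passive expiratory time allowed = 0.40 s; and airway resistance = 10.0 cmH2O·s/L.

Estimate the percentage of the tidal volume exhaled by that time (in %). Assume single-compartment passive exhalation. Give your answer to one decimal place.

τ = R × C = 10.0 × 31 mL/cmH2O = 10.0 × 0.031 L/cmH2O = 0.31 s.
Passive exhalation: V(t)/V₀ = e^(−t/τ) = e^(−0.40/0.31) = 0.2752.
Fraction exhaled = 1 − 0.2752 = 0.7248 → 72.48%.

72.5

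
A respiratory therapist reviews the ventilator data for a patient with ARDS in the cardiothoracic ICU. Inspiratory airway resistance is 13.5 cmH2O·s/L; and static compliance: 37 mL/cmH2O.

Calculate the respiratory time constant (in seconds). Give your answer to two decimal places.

0.50

τ = R × C = 13.5 × 37 mL/cmH2O = 13.5 × 0.037 L/cmH2O = 0.4995 s.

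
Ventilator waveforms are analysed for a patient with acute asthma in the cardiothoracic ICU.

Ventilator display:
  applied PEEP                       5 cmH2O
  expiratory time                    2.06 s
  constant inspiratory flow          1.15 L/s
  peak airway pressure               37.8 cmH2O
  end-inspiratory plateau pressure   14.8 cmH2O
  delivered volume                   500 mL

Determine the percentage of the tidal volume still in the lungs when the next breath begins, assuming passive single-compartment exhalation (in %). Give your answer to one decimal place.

13.3

R = (PIP − Pplat)/V̇ = (37.8 − 14.8) / 1.15 = 23.0/1.15 = 20.0 cmH2O·s/L.
C = Vt/(Pplat − PEEP) = 500.0 / (14.8 − 5) = 500.0/9.8 = 51.02 mL/cmH2O.
τ = R × C = 20.0 × 0.05102 L/cmH2O = 1.02 s.
Fraction remaining at end-expiration = e^(−Te/τ) = e^(−2.06/1.02) = 0.1327 → 13.27%.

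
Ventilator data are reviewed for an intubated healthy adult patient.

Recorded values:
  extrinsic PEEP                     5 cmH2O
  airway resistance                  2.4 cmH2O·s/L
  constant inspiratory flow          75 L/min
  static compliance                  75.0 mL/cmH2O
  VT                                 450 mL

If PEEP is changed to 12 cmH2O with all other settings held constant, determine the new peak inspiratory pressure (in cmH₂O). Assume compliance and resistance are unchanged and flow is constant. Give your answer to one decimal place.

21.0

Flow: 75 L/min ÷ 60 = 1.25 L/s.
PIP = Vt/C + R·V̇ + PEEP (constant-flow equation of motion).
Only the baseline term changes: ΔPIP = ΔPEEP = 12 − 5 = 7.0 cmH2O.
Original PIP = 450/75.0 + 2.4×1.25 + 5 = 14.0 cmH2O; new PIP = 14.0 + (7.0) = 21.0 cmH2O.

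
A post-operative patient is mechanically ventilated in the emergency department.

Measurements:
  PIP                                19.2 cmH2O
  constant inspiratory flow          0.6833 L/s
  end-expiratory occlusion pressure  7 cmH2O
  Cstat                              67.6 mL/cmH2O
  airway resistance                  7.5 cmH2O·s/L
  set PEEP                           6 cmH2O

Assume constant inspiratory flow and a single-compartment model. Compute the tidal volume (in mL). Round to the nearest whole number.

Total PEEP = 7 cmH2O (set 6 + intrinsic 1); this is the baseline alveolar pressure.
Equation of motion (constant flow): PIP = Vt/C + R·V̇ + PEEP.
Vt/C = PIP − R·V̇ − PEEP = 19.2 − 5.125 − 7 = 7.075 cmH2O.
Vt = C × 7.075 = 67.6 × 7.075 = 478.27 mL.

478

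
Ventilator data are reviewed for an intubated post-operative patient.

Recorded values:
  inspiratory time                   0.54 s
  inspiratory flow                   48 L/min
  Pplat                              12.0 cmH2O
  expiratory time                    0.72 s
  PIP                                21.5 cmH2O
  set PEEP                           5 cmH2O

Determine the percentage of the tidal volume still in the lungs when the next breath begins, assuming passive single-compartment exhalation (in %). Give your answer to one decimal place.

Flow: 48 L/min ÷ 60 = 0.8 L/s.
Vt = flow × Ti = 0.8 L/s × 0.54 s × 1000 mL/L = 432.0 mL.
R = (PIP − Pplat)/V̇ = (21.5 − 12.0) / 0.8 = 9.5/0.8 = 11.875 cmH2O·s/L.
C = Vt/(Pplat − PEEP) = 432.0 / (12.0 − 5) = 432.0/7.0 = 61.714 mL/cmH2O.
τ = R × C = 11.875 × 0.06171 L/cmH2O = 0.7328 s.
Fraction remaining at end-expiration = e^(−Te/τ) = e^(−0.72/0.7328) = 0.3744 → 37.44%.

37.4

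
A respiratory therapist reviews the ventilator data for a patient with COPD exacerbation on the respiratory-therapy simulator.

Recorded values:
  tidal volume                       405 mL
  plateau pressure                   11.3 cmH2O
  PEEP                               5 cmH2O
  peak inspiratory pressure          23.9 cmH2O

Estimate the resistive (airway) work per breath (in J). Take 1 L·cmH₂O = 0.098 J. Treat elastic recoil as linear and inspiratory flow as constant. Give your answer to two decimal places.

With constant inspiratory flow the resistive pressure is constant at PIP − Pplat = 23.9 − 11.3 = 12.6 cmH2O, so resistive work = 12.6 × 0.405 = 5.103 L·cmH2O.
× 0.098 J/(L·cmH2O) → 0.5001 J.

0.50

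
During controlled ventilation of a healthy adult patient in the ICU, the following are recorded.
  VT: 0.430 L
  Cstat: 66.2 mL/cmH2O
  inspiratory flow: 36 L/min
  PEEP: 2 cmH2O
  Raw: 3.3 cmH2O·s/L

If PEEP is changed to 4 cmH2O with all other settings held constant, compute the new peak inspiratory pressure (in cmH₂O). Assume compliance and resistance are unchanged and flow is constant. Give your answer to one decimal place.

12.5

Flow: 36 L/min ÷ 60 = 0.6 L/s.
PIP = Vt/C + R·V̇ + PEEP (constant-flow equation of motion).
Only the baseline term changes: ΔPIP = ΔPEEP = 4 − 2 = 2.0 cmH2O.
Original PIP = 430/66.2 + 3.3×0.6 + 2 = 10.475 cmH2O; new PIP = 10.475 + (2.0) = 12.475 cmH2O.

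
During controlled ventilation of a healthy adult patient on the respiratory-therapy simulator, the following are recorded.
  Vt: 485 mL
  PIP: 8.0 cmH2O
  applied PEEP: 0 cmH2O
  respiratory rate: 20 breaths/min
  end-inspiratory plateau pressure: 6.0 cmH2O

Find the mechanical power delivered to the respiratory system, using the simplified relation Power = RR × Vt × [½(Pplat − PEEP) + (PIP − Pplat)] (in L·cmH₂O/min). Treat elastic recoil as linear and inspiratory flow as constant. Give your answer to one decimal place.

Per-breath work = Vt × [½(Pplat−PEEP) + (PIP−Pplat)] = 0.485 × [0.5×6.0 + 2.0] = 0.485 × 5.0 = 2.425 L·cmH2O.
Power = 20 × 2.425 = 48.5 L·cmH2O/min.

48.5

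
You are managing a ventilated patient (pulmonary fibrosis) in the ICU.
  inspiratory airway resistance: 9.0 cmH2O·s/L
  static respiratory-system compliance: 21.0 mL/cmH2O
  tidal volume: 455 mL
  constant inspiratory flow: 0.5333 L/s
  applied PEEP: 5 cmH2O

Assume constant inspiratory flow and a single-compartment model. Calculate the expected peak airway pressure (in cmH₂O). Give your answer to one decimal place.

31.5

Equation of motion (constant flow): PIP = Vt/C + R·V̇ + PEEP.
PIP = 455/21.0 + 9.0×0.5333 + 5 = 21.667 + 4.8 + 5 = 31.467 cmH2O.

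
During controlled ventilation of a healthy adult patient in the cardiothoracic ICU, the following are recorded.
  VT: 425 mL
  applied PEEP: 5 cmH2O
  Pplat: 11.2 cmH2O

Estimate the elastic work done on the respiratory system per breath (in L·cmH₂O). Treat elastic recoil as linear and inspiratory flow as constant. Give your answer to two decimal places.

Elastic work ≈ ½ × (Pplat − PEEP) × Vt = 0.5 × (11.2 − 5) × 0.425 L = 0.5 × 6.2 × 0.425 = 1.318 L·cmH2O.

1.32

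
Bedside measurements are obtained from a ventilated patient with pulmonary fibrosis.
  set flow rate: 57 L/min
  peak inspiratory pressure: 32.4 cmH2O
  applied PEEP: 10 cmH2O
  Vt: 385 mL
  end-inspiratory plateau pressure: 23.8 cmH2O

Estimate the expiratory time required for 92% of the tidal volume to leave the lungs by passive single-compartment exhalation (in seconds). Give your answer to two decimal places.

0.64

Flow: 57 L/min ÷ 60 = 0.95 L/s.
R = (PIP − Pplat)/V̇ = (32.4 − 23.8) / 0.95 = 8.6/0.95 = 9.053 cmH2O·s/L.
C = Vt/(Pplat − PEEP) = 385.0 / (23.8 − 10) = 385.0/13.8 = 27.899 mL/cmH2O.
τ = R × C = 9.053 × 0.0279 L/cmH2O = 0.2526 s.
t = −τ·ln(1 − 0.92) = −0.2526·ln(0.08) = 0.638 s.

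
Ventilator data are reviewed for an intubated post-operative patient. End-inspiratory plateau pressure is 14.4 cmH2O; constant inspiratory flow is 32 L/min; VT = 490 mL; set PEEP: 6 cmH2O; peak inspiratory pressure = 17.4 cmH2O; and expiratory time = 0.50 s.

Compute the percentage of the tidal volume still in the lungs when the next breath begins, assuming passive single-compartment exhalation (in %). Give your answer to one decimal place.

Flow: 32 L/min ÷ 60 = 0.5333 L/s.
R = (PIP − Pplat)/V̇ = (17.4 − 14.4) / 0.5333 = 3.0/0.5333 = 5.625 cmH2O·s/L.
C = Vt/(Pplat − PEEP) = 490.0 / (14.4 − 6) = 490.0/8.4 = 58.333 mL/cmH2O.
τ = R × C = 5.625 × 0.05833 L/cmH2O = 0.3281 s.
Fraction remaining at end-expiration = e^(−Te/τ) = e^(−0.50/0.3281) = 0.2179 → 21.79%.

21.8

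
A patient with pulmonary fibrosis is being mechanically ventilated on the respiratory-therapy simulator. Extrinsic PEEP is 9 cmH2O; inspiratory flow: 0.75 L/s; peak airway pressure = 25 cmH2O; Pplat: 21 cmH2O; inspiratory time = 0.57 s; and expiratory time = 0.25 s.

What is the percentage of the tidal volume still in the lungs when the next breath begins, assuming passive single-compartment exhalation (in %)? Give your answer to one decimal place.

Vt = flow × Ti = 0.75 L/s × 0.57 s × 1000 mL/L = 427.5 mL.
R = (PIP − Pplat)/V̇ = (25 − 21) / 0.75 = 4.0/0.75 = 5.333 cmH2O·s/L.
C = Vt/(Pplat − PEEP) = 427.5 / (21 − 9) = 427.5/12.0 = 35.625 mL/cmH2O.
τ = R × C = 5.333 × 0.03563 L/cmH2O = 0.19 s.
Fraction remaining at end-expiration = e^(−Te/τ) = e^(−0.25/0.19) = 0.2683 → 26.83%.

26.8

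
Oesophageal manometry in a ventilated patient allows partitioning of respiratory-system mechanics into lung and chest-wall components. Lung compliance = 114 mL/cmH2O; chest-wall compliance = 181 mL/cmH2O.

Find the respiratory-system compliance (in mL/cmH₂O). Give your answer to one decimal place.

Lung and chest wall are elastances in series: 1/Crs = 1/CL + 1/Ccw.
1/Crs = 1/114 + 1/181 = 0.0143.
Crs = 69.93 mL/cmH2O.

69.9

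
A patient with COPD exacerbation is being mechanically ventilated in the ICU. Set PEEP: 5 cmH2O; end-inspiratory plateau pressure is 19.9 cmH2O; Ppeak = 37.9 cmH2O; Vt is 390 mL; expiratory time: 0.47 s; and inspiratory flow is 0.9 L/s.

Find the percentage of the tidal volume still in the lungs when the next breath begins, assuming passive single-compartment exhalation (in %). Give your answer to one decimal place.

40.7

R = (PIP − Pplat)/V̇ = (37.9 − 19.9) / 0.9 = 18.0/0.9 = 20.0 cmH2O·s/L.
C = Vt/(Pplat − PEEP) = 390.0 / (19.9 − 5) = 390.0/14.9 = 26.174 mL/cmH2O.
τ = R × C = 20.0 × 0.02617 L/cmH2O = 0.5234 s.
Fraction remaining at end-expiration = e^(−Te/τ) = e^(−0.47/0.5234) = 0.4074 → 40.74%.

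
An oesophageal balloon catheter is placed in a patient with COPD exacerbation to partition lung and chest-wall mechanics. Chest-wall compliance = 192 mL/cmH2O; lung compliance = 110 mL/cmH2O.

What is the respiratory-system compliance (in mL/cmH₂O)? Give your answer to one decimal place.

Lung and chest wall are elastances in series: 1/Crs = 1/CL + 1/Ccw.
1/Crs = 1/110 + 1/192 = 0.0143.
Crs = 69.93 mL/cmH2O.

69.9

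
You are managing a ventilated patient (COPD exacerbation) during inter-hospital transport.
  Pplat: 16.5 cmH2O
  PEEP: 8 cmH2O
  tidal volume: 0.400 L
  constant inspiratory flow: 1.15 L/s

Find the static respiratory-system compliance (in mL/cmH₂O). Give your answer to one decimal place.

Cstat = Vt / (Pplat − PEEP) = 400 / (16.5 − 8) = 400 / 8.5 = 47.059 mL/cmH2O.

47.1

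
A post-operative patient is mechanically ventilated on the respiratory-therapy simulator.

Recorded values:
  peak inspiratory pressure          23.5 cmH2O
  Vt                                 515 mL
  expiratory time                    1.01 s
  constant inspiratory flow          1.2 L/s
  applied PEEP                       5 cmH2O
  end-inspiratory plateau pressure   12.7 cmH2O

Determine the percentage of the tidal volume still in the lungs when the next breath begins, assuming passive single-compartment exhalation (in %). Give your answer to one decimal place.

R = (PIP − Pplat)/V̇ = (23.5 − 12.7) / 1.2 = 10.8/1.2 = 9.0 cmH2O·s/L.
C = Vt/(Pplat − PEEP) = 515.0 / (12.7 − 5) = 515.0/7.7 = 66.883 mL/cmH2O.
τ = R × C = 9.0 × 0.06688 L/cmH2O = 0.6019 s.
Fraction remaining at end-expiration = e^(−Te/τ) = e^(−1.01/0.6019) = 0.1867 → 18.67%.

18.7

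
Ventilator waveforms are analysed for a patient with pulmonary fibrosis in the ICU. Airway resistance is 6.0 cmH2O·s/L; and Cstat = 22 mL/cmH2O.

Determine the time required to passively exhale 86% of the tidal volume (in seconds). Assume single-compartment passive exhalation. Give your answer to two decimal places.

τ = R × C = 6.0 × 22 mL/cmH2O = 6.0 × 0.022 L/cmH2O = 0.132 s.
Exhaled fraction f = 1 − e^(−t/τ) → t = −τ·ln(1 − f) = −0.132·ln(0.14) = 0.2595 s.

0.26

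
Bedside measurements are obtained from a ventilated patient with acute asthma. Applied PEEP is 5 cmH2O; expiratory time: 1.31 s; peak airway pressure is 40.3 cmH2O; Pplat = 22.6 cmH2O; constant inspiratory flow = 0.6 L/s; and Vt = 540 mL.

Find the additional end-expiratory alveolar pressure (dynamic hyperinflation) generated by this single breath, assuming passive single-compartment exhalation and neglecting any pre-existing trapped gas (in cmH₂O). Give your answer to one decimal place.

4.1

R = (PIP − Pplat)/V̇ = (40.3 − 22.6) / 0.6 = 17.7/0.6 = 29.5 cmH2O·s/L.
C = Vt/(Pplat − PEEP) = 540.0 / (22.6 − 5) = 540.0/17.6 = 30.682 mL/cmH2O.
τ = R × C = 29.5 × 0.03068 L/cmH2O = 0.9051 s.
Fraction remaining = e^(−Te/τ) = e^(−1.31/0.9051) = 0.2352; trapped volume = 540.0 × 0.2352 = 127.01 mL.
Additional alveolar pressure from trapping ≈ V_trapped / C = 127.01 / 30.682 = 4.14 cmH2O.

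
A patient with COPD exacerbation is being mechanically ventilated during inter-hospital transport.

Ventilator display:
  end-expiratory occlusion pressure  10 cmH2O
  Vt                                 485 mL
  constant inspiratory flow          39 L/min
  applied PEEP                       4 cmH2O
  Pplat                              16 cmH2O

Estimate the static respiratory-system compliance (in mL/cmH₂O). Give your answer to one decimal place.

80.8

End-expiratory occlusion gives total PEEP = 10 cmH2O (intrinsic PEEP = 10 − 4 = 6). Use total PEEP for the elastic gradient.
Cstat = Vt / (Pplat − PEEPtotal) = 485 / (16 − 10) = 485 / 6.0 = 80.833 mL/cmH2O.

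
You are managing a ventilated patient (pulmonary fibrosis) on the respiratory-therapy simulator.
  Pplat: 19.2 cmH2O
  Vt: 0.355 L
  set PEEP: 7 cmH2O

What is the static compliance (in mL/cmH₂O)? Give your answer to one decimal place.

29.1

Cstat = Vt / (Pplat − PEEP) = 355 / (19.2 − 7) = 355 / 12.2 = 29.098 mL/cmH2O.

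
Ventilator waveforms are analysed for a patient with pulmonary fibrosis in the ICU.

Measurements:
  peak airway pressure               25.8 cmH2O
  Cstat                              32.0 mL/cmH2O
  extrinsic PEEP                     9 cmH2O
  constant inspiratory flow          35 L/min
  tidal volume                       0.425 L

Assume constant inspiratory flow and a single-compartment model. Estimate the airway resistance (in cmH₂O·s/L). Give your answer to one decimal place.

6.0

Flow: 35 L/min ÷ 60 = 0.5833 L/s.
Equation of motion (constant flow): PIP = Vt/C + R·V̇ + PEEP.
R·V̇ = PIP − Vt/C − PEEP = 25.8 − 425/32.0 − 9 = 25.8 − 13.281 − 9 = 3.519 cmH2O.
R = 3.519 / 0.5833 = 6.033 cmH2O·s/L.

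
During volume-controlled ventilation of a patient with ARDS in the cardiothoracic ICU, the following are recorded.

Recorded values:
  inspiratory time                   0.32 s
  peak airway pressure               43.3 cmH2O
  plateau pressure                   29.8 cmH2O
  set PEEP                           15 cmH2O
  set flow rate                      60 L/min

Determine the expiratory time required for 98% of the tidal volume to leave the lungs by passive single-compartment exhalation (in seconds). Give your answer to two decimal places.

Flow: 60 L/min ÷ 60 = 1 L/s.
Vt = flow × Ti = 1 L/s × 0.32 s × 1000 mL/L = 320.0 mL.
R = (PIP − Pplat)/V̇ = (43.3 − 29.8) / 1 = 13.5/1 = 13.5 cmH2O·s/L.
C = Vt/(Pplat − PEEP) = 320.0 / (29.8 − 15) = 320.0/14.8 = 21.622 mL/cmH2O.
τ = R × C = 13.5 × 0.02162 L/cmH2O = 0.2919 s.
t = −τ·ln(1 − 0.98) = −0.2919·ln(0.02) = 1.142 s.

1.14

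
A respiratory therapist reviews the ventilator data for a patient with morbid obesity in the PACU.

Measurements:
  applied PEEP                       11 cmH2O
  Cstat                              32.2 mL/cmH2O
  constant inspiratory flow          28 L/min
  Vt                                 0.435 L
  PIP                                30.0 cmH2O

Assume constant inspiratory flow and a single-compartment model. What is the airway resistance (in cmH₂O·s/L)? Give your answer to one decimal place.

Flow: 28 L/min ÷ 60 = 0.4667 L/s.
Equation of motion (constant flow): PIP = Vt/C + R·V̇ + PEEP.
R·V̇ = PIP − Vt/C − PEEP = 30.0 − 435/32.2 − 11 = 30.0 − 13.509 − 11 = 5.491 cmH2O.
R = 5.491 / 0.4667 = 11.766 cmH2O·s/L.

11.8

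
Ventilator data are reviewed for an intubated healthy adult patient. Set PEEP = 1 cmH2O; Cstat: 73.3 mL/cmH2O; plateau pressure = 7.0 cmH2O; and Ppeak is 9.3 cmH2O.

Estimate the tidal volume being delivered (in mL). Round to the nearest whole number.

Vt = Cstat × (Pplat − PEEP) = 73.3 × (7.0 − 1) = 73.3 × 6.0 = 439.8 mL.

440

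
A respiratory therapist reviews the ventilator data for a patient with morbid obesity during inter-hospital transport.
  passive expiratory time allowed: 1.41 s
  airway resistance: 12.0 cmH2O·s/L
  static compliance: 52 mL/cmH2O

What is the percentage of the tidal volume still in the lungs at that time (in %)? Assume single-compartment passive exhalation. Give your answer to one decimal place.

τ = R × C = 12.0 × 52 mL/cmH2O = 12.0 × 0.052 L/cmH2O = 0.624 s.
Passive exhalation: V(t)/V₀ = e^(−t/τ) = e^(−1.41/0.624) = 0.1044.
Fraction remaining = 0.1044 → 10.44%.

10.4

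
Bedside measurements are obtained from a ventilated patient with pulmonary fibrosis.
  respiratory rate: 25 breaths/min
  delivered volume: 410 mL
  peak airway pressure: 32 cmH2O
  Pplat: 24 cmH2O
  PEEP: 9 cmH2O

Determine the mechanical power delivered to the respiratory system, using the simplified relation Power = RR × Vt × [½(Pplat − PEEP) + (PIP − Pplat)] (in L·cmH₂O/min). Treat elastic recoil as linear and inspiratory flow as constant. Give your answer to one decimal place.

158.9

Per-breath work = Vt × [½(Pplat−PEEP) + (PIP−Pplat)] = 0.410 × [0.5×15.0 + 8.0] = 0.410 × 15.5 = 6.355 L·cmH2O.
Power = 25 × 6.355 = 158.88 L·cmH2O/min.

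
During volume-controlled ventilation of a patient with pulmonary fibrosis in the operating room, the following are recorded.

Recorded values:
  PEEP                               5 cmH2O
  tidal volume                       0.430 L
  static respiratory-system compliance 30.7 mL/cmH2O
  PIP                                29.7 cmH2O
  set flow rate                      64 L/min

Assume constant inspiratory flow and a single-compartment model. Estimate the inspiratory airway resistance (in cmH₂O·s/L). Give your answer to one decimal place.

Flow: 64 L/min ÷ 60 = 1.0667 L/s.
Equation of motion (constant flow): PIP = Vt/C + R·V̇ + PEEP.
R·V̇ = PIP − Vt/C − PEEP = 29.7 − 430/30.7 − 5 = 29.7 − 14.007 − 5 = 10.693 cmH2O.
R = 10.693 / 1.0667 = 10.024 cmH2O·s/L.

10.0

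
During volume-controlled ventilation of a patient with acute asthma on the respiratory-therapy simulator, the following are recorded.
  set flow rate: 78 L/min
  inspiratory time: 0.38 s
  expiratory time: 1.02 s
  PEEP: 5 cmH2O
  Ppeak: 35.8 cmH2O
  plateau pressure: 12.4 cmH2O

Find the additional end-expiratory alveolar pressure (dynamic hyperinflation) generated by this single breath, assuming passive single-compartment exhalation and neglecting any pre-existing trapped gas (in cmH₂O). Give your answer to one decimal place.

Flow: 78 L/min ÷ 60 = 1.3 L/s.
Vt = flow × Ti = 1.3 L/s × 0.38 s × 1000 mL/L = 494.0 mL.
R = (PIP − Pplat)/V̇ = (35.8 − 12.4) / 1.3 = 23.4/1.3 = 18.0 cmH2O·s/L.
C = Vt/(Pplat − PEEP) = 494.0 / (12.4 − 5) = 494.0/7.4 = 66.757 mL/cmH2O.
τ = R × C = 18.0 × 0.06676 L/cmH2O = 1.202 s.
Fraction remaining = e^(−Te/τ) = e^(−1.02/1.202) = 0.428; trapped volume = 494.0 × 0.428 = 211.43 mL.
Additional alveolar pressure from trapping ≈ V_trapped / C = 211.43 / 66.757 = 3.167 cmH2O.

3.2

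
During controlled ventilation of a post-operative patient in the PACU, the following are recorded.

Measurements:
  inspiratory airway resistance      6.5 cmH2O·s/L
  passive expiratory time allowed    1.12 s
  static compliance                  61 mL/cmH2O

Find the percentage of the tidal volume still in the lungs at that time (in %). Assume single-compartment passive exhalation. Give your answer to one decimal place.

5.9

τ = R × C = 6.5 × 61 mL/cmH2O = 6.5 × 0.061 L/cmH2O = 0.3965 s.
Passive exhalation: V(t)/V₀ = e^(−t/τ) = e^(−1.12/0.3965) = 0.05933.
Fraction remaining = 0.05933 → 5.933%.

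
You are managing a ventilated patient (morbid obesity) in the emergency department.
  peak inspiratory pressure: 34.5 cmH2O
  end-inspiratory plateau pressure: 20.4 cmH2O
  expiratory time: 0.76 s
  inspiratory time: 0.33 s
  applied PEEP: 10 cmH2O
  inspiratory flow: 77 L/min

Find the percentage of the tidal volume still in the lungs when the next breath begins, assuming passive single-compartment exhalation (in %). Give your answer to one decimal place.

18.3

Flow: 77 L/min ÷ 60 = 1.2833 L/s.
Vt = flow × Ti = 1.2833 L/s × 0.33 s × 1000 mL/L = 423.49 mL.
R = (PIP − Pplat)/V̇ = (34.5 − 20.4) / 1.2833 = 14.1/1.2833 = 10.987 cmH2O·s/L.
C = Vt/(Pplat − PEEP) = 423.49 / (20.4 − 10) = 423.49/10.4 = 40.72 mL/cmH2O.
τ = R × C = 10.987 × 0.04072 L/cmH2O = 0.4474 s.
Fraction remaining at end-expiration = e^(−Te/τ) = e^(−0.76/0.4474) = 0.1829 → 18.29%.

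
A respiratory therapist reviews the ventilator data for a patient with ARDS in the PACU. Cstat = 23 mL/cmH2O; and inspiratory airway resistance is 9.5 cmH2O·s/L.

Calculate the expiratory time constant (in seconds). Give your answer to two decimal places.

0.22

τ = R × C = 9.5 × 23 mL/cmH2O = 9.5 × 0.023 L/cmH2O = 0.2185 s.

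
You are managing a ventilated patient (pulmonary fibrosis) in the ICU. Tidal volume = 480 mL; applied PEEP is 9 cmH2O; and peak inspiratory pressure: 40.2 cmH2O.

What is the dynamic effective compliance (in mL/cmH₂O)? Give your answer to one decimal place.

Dynamic compliance = Vt / (PIP − PEEP) = 480 / (40.2 − 9) = 480 / 31.2 = 15.385 mL/cmH2O.

15.4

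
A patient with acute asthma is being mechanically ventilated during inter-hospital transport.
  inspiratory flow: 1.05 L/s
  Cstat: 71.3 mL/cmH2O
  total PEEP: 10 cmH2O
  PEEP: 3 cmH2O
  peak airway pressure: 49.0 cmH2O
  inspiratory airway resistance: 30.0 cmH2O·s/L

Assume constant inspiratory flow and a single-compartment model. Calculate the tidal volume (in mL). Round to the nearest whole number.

Total PEEP = 10 cmH2O (set 3 + intrinsic 7); this is the baseline alveolar pressure.
Equation of motion (constant flow): PIP = Vt/C + R·V̇ + PEEP.
Vt/C = PIP − R·V̇ − PEEP = 49.0 − 31.5 − 10 = 7.5 cmH2O.
Vt = C × 7.5 = 71.3 × 7.5 = 534.75 mL.

535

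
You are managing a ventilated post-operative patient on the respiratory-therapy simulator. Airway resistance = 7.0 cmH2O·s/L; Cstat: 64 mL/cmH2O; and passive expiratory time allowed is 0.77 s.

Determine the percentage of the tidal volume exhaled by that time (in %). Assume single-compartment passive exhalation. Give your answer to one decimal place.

τ = R × C = 7.0 × 64 mL/cmH2O = 7.0 × 0.064 L/cmH2O = 0.448 s.
Passive exhalation: V(t)/V₀ = e^(−t/τ) = e^(−0.77/0.448) = 0.1793.
Fraction exhaled = 1 − 0.1793 = 0.8207 → 82.07%.

82.1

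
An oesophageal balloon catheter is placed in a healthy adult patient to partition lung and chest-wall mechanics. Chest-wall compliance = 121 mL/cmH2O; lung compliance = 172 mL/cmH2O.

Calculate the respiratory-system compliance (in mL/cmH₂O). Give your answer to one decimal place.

Lung and chest wall are elastances in series: 1/Crs = 1/CL + 1/Ccw.
1/Crs = 1/172 + 1/121 = 0.01408.
Crs = 71.023 mL/cmH2O.

71.0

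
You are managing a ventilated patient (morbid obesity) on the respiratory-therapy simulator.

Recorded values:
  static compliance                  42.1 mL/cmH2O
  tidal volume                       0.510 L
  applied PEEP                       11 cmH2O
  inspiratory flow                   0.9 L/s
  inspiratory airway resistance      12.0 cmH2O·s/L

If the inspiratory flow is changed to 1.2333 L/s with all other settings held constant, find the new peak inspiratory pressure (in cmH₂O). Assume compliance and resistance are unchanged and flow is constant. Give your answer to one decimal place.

PIP = Vt/C + R·V̇ + PEEP (constant-flow equation of motion).
Only the resistive term changes: ΔPIP = R × ΔV̇ = 12.0 × (1.2333 − 0.9) = 12.0 × 0.3333 = 4.0 cmH2O.
Original PIP = 510/42.1 + 12.0×0.9 + 11 = 33.914 cmH2O; new PIP = 33.914 + (4.0) = 37.914 cmH2O.

37.9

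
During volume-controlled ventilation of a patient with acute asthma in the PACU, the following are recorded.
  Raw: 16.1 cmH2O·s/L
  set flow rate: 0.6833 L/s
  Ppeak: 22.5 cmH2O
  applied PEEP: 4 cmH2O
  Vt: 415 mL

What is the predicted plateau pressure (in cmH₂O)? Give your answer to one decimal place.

Pplat = PIP − Raw × flow = 22.5 − 16.1 × 0.6833 = 22.5 − 11.001 = 11.499 cmH2O.

11.5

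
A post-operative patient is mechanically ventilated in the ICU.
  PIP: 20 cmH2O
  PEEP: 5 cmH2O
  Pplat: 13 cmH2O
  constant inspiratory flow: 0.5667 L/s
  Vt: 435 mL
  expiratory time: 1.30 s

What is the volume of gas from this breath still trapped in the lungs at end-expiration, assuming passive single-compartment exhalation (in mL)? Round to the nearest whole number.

R = (PIP − Pplat)/V̇ = (20 − 13) / 0.5667 = 7.0/0.5667 = 12.352 cmH2O·s/L.
C = Vt/(Pplat − PEEP) = 435.0 / (13 − 5) = 435.0/8.0 = 54.375 mL/cmH2O.
τ = R × C = 12.352 × 0.05438 L/cmH2O = 0.6717 s.
Fraction remaining = e^(−Te/τ) = e^(−1.30/0.6717) = 0.1444.
Trapped volume = 435.0 × 0.1444 = 62.814 mL.

63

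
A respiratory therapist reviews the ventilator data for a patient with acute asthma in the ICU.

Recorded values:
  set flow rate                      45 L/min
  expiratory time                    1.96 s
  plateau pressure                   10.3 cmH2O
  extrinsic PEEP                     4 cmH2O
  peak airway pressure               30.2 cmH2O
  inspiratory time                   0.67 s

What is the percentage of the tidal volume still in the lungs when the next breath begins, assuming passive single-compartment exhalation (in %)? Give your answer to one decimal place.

Flow: 45 L/min ÷ 60 = 0.75 L/s.
Vt = flow × Ti = 0.75 L/s × 0.67 s × 1000 mL/L = 502.5 mL.
R = (PIP − Pplat)/V̇ = (30.2 − 10.3) / 0.75 = 19.9/0.75 = 26.533 cmH2O·s/L.
C = Vt/(Pplat − PEEP) = 502.5 / (10.3 − 4) = 502.5/6.3 = 79.762 mL/cmH2O.
τ = R × C = 26.533 × 0.07976 L/cmH2O = 2.116 s.
Fraction remaining at end-expiration = e^(−Te/τ) = e^(−1.96/2.116) = 0.396 → 39.6%.

39.6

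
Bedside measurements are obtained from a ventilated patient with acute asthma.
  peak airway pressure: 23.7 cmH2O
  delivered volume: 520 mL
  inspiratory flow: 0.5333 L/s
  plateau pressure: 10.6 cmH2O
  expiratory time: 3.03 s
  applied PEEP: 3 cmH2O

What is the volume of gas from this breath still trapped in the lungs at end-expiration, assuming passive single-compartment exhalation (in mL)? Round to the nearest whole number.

86

R = (PIP − Pplat)/V̇ = (23.7 − 10.6) / 0.5333 = 13.1/0.5333 = 24.564 cmH2O·s/L.
C = Vt/(Pplat − PEEP) = 520.0 / (10.6 − 3) = 520.0/7.6 = 68.421 mL/cmH2O.
τ = R × C = 24.564 × 0.06842 L/cmH2O = 1.681 s.
Fraction remaining = e^(−Te/τ) = e^(−3.03/1.681) = 0.1649.
Trapped volume = 520.0 × 0.1649 = 85.748 mL.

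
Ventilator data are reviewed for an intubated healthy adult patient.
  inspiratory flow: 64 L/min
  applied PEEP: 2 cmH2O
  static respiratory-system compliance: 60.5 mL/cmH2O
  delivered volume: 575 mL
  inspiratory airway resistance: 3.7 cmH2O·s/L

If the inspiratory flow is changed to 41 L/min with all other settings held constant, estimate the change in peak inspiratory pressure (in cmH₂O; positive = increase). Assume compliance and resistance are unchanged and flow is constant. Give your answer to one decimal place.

Flow: 64 L/min ÷ 60 = 1.0667 L/s.
New flow: 41 L/min ÷ 60 = 0.6833 L/s.
PIP = Vt/C + R·V̇ + PEEP (constant-flow equation of motion).
Only the resistive term changes: ΔPIP = R × ΔV̇ = 3.7 × (0.6833 − 1.0667) = 3.7 × -0.3834 = -1.419 cmH2O.

-1.4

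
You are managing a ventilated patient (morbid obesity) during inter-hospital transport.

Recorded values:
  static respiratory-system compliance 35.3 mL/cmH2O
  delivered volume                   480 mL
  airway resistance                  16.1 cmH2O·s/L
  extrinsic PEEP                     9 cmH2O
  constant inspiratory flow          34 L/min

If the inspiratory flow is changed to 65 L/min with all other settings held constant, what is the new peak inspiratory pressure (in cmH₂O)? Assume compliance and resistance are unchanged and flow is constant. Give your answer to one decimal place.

40.0

Flow: 34 L/min ÷ 60 = 0.5667 L/s.
New flow: 65 L/min ÷ 60 = 1.0833 L/s.
PIP = Vt/C + R·V̇ + PEEP (constant-flow equation of motion).
Only the resistive term changes: ΔPIP = R × ΔV̇ = 16.1 × (1.0833 − 0.5667) = 16.1 × 0.5166 = 8.317 cmH2O.
Original PIP = 480/35.3 + 16.1×0.5667 + 9 = 31.722 cmH2O; new PIP = 31.722 + (8.317) = 40.039 cmH2O.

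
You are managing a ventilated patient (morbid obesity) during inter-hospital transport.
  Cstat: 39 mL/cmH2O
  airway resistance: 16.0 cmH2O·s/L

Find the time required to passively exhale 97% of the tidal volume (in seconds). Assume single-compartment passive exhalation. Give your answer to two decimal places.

τ = R × C = 16.0 × 39 mL/cmH2O = 16.0 × 0.039 L/cmH2O = 0.624 s.
Exhaled fraction f = 1 − e^(−t/τ) → t = −τ·ln(1 − f) = −0.624·ln(0.03) = 2.188 s.

2.19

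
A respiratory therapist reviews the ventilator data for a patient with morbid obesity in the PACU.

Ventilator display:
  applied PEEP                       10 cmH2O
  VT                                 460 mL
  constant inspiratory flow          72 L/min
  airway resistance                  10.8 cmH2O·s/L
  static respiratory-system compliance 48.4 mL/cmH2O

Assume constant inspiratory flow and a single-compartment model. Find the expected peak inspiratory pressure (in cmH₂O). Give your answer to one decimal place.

Flow: 72 L/min ÷ 60 = 1.2 L/s.
Equation of motion (constant flow): PIP = Vt/C + R·V̇ + PEEP.
PIP = 460/48.4 + 10.8×1.2 + 10 = 9.504 + 12.96 + 10 = 32.464 cmH2O.

32.5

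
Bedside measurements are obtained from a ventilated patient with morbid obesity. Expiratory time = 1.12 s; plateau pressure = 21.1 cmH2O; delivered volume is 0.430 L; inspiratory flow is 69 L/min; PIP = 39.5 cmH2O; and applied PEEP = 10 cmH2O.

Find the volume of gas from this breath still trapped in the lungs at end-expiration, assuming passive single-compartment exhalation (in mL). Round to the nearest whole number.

71

Flow: 69 L/min ÷ 60 = 1.15 L/s.
R = (PIP − Pplat)/V̇ = (39.5 − 21.1) / 1.15 = 18.4/1.15 = 16.0 cmH2O·s/L.
C = Vt/(Pplat − PEEP) = 430.0 / (21.1 − 10) = 430.0/11.1 = 38.739 mL/cmH2O.
τ = R × C = 16.0 × 0.03874 L/cmH2O = 0.6198 s.
Fraction remaining = e^(−Te/τ) = e^(−1.12/0.6198) = 0.1641.
Trapped volume = 430.0 × 0.1641 = 70.563 mL.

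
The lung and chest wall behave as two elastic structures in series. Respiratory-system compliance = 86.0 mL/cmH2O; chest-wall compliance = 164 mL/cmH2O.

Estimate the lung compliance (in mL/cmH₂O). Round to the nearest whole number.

181

1/CL = 1/Crs − 1/Ccw.
1/CL = 1/86.0 − 1/164 = 0.00553.
CL = 180.83 mL/cmH2O.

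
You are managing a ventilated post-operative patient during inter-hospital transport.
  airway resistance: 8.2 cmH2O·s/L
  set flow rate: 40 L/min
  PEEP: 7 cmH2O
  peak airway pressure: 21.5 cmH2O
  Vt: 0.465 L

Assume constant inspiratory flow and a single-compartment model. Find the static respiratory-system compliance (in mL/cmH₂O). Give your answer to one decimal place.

Flow: 40 L/min ÷ 60 = 0.6667 L/s.
Equation of motion (constant flow): PIP = Vt/C + R·V̇ + PEEP.
Vt/C = PIP − R·V̇ − PEEP = 21.5 − 8.2×0.6667 − 7 = 21.5 − 5.467 − 7 = 9.033 cmH2O.
C = Vt / 9.033 = 465 / 9.033 = 51.478 mL/cmH2O.

51.5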